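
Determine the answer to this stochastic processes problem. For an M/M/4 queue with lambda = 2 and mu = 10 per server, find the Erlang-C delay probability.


a = lambda/mu = 0.2000
rho = a/c = 0.0500
Erlang-C formula applied:
C(c,a) = 5.7455e-05

5.7455e-05


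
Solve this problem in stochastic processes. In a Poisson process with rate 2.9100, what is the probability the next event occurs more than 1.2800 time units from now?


P(X > t) = exp(-lambda * t)
= exp(-2.9100 * 1.2800)
= exp(-3.7248) = 0.0241

0.0241


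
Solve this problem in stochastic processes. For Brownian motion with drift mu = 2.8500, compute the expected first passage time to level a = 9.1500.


Expected first passage time = a/mu
= 9.1500/2.8500
= 3.2105

3.2105


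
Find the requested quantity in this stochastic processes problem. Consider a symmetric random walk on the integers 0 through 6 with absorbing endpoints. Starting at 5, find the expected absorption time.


For symmetric RW on 0,...,N with absorbing barriers, E(i) = i*(N-i)
E(5) = 5 * 1 = 5

5


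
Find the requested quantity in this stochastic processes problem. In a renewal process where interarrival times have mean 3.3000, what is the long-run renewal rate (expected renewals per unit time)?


Long-run renewal rate = 1/E(X)
= 1/3.3000
= 0.3030

0.3030


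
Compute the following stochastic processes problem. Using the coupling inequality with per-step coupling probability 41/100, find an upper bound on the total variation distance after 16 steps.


TV distance bound <= (1-delta)^n
= (1 - 0.4100)^16
= 0.5900^16
= 2.1559e-04

2.1559e-04


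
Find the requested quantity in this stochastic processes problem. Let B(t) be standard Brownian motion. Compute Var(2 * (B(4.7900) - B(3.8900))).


Var(alpha*(B(t)-B(s))) = alpha^2 * (t-s)
= 2^2 * (4.7900 - 3.8900)
= 4 * 0.9000
= 3.6000

3.6000


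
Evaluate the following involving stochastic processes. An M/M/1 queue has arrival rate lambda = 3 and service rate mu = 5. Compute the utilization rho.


rho = lambda/mu
= 3/5
= 0.6000

0.6000


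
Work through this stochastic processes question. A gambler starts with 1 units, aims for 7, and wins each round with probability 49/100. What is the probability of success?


Gambler's ruin formula:
r = q/p = 0.5100/0.4900 = 1.0408
P(win) = (1 - r^i)/(1 - r^N)
= (1 - 1.0408^1)/(1 - 1.0408^7)
= 0.1263

0.1263


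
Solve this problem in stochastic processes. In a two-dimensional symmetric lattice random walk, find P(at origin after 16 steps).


P = C(16,8)^2 / 4^16
= 12870^2 / 4294967296
= 165636900 / 4294967296
= 0.0386

0.0386


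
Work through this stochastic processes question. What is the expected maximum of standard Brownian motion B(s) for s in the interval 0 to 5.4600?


E(max B(s)) = sqrt(2t/pi)
= sqrt(2*5.4600/pi)
= sqrt(3.4759)
= 1.8644

1.8644


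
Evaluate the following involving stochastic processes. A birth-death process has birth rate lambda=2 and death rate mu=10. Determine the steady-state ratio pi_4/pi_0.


For birth-death process, pi_n/pi_0 = (lambda/mu)^n
= (2/10)^4
= 0.0016

0.0016


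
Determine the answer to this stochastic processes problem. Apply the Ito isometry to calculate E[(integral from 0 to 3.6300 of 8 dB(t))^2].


By Ito isometry: E[(int f dB)^2] = int f^2 dt
= 8^2 * 3.6300
= 64 * 3.6300 = 232.3200

232.3200


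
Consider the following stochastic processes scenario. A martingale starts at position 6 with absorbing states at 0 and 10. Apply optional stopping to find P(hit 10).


By optional stopping theorem: E(M at tau) = M(0) = 6
P(hit 10)*10 + P(hit 0)*0 = 6
P(hit 10) = (6 - 0)/(10 - 0) = 3/5 = 0.6000

0.6000


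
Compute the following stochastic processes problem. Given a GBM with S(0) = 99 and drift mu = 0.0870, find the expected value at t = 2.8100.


E[S(t)] = S(0) * exp(mu * t)
= 99 * exp(0.0870 * 2.8100)
= 99 * 1.2769
= 126.4175

126.4175


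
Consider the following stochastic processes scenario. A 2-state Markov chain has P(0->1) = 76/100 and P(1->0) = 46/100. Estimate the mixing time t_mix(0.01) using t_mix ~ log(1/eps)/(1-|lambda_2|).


lambda_2 = |1 - p01 - p10| = |1 - 0.7600 - 0.4600| = 0.2200
t_mix ~ log(1/eps)/(1 - |lambda_2|)
= log(100)/(1 - 0.2200) = 4.6052/0.7800
= 5.9041

5.9041


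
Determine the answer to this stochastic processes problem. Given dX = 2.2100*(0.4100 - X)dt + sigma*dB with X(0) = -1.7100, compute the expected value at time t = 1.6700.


E[X(t)] = mu + (X(0) - mu)*exp(-theta*t)
= 0.4100 + (-1.7100 - 0.4100)*exp(-2.2100*1.6700)
= 0.4100 + -2.1200 * 0.0250
= 0.3571

0.3571


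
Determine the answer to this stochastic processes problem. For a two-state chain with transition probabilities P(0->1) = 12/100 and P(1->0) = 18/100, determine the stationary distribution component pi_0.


Stationary distribution: pi_0 = p10/(p01+p10), pi_1 = p01/(p01+p10)
p01 = 0.1200, p10 = 0.1800
pi_0 = 0.6000

0.6000


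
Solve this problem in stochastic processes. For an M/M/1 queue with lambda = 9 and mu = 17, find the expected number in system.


rho = 9/17 = 0.5294
L = rho/(1-rho)
= 0.5294/0.4706
= 1.1250

1.1250


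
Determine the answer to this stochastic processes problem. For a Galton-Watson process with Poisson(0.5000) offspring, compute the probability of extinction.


Since mu = 0.5000 <= 1, extinction probability = 1.

1.0000


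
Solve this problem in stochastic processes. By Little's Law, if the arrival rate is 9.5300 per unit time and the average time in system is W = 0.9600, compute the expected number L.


Little's Law: L = lambda * W
= 9.5300 * 0.9600
= 9.1488

9.1488


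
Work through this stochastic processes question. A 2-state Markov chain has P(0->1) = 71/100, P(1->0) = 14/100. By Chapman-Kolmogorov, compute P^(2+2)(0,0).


P^4 = P^2 * P^2
Computing via matrix multiplication of the transition matrix.
Entry (0,0) of P^4 = 0.1651

0.1651


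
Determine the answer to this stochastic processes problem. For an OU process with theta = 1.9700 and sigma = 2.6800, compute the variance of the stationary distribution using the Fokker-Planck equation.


Stationary variance = sigma^2 / (2*theta)
= 2.6800^2 / (2*1.9700)
= 7.1824 / 3.9400
= 1.8229

1.8229


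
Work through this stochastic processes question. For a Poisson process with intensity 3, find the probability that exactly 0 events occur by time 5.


P(N(t)=k) = (lambda*t)^k * exp(-lambda*t) / k!
lambda*t = 15
= 15^0 * exp(-15) / 0!
= 1 * 3.0590e-07 / 1
= 3.0590e-07

3.0590e-07


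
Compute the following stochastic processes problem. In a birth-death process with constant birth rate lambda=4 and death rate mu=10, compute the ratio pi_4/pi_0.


For birth-death process, pi_n/pi_0 = (lambda/mu)^n
= (4/10)^4
= 0.0256

0.0256


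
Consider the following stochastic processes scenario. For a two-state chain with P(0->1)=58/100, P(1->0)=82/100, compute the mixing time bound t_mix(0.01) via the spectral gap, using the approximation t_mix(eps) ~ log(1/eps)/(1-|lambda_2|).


lambda_2 = |1 - p01 - p10| = |1 - 0.5800 - 0.8200| = 0.4000
t_mix ~ log(1/eps)/(1 - |lambda_2|)
= log(100)/(1 - 0.4000) = 4.6052/0.6000
= 7.6753

7.6753


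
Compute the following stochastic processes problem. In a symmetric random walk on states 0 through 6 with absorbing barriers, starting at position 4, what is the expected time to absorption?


For symmetric RW on 0,...,N with absorbing barriers, E(i) = i*(N-i)
E(4) = 4 * 2 = 8

8


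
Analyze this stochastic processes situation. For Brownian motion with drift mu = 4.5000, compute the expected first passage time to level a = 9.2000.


Expected first passage time = a/mu
= 9.2000/4.5000
= 2.0444

2.0444


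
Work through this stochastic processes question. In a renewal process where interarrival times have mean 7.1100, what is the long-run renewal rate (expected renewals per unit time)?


Long-run renewal rate = 1/E(X)
= 1/7.1100
= 0.1406

0.1406


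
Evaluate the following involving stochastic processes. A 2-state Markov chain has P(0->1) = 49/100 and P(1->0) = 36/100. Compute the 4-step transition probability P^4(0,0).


Computing P^4 by matrix multiplication.
P = [[0.5100, 0.4900], [0.3600, 0.6400]]
After raising P to the power 4:
P^4(0,0) = 0.4238

0.4238


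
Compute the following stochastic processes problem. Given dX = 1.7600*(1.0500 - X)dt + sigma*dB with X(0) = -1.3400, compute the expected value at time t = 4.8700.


E[X(t)] = mu + (X(0) - mu)*exp(-theta*t)
= 1.0500 + (-1.3400 - 1.0500)*exp(-1.7600*4.8700)
= 1.0500 + -2.3900 * 1.8949e-04
= 1.0495

1.0495


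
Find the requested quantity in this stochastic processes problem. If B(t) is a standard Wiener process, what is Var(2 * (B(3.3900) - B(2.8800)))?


Var(alpha*(B(t)-B(s))) = alpha^2 * (t-s)
= 2^2 * (3.3900 - 2.8800)
= 4 * 0.5100
= 2.0400

2.0400


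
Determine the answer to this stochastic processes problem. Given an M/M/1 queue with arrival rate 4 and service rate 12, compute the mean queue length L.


rho = 4/12 = 0.3333
L = rho/(1-rho)
= 0.3333/0.6667
= 0.5000

0.5000


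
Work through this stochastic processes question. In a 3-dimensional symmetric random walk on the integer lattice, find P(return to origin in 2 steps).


P(return in 2 steps) = P(reverse first step) = 1/(2d)
= 1/6
= 0.1667

0.1667


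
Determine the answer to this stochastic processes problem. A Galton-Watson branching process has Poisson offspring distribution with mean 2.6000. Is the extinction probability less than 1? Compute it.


Since mu = 2.6000 > 1, extinction prob q < 1.
Solve s = exp(mu*(s-1)) iteratively.
q = 0.0951

0.0951


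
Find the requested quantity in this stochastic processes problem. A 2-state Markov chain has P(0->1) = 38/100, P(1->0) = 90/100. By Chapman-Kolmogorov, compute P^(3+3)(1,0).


P^6 = P^3 * P^3
Computing via matrix multiplication of the transition matrix.
Entry (1,0) of P^6 = 0.7028

0.7028


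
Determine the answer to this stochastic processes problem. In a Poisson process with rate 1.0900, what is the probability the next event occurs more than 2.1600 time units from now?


P(X > t) = exp(-lambda * t)
= exp(-1.0900 * 2.1600)
= exp(-2.3544) = 0.0950

0.0950


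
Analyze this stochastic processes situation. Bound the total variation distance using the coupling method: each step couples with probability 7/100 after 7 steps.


TV distance bound <= (1-delta)^n
= (1 - 0.0700)^7
= 0.9300^7
= 0.6017

0.6017


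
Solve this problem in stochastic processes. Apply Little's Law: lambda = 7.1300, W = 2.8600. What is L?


Little's Law: L = lambda * W
= 7.1300 * 2.8600
= 20.3918

20.3918


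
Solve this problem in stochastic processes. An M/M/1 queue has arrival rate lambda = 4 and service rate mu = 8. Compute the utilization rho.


rho = lambda/mu
= 4/8
= 0.5000

0.5000


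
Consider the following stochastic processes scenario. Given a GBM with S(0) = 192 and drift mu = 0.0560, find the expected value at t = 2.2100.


E[S(t)] = S(0) * exp(mu * t)
= 192 * exp(0.0560 * 2.2100)
= 192 * 1.1317
= 217.2949

217.2949


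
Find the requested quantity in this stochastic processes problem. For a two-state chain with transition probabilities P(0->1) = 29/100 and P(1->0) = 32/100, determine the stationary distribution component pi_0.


Stationary distribution: pi_0 = p10/(p01+p10), pi_1 = p01/(p01+p10)
p01 = 0.2900, p10 = 0.3200
pi_0 = 0.5246

0.5246


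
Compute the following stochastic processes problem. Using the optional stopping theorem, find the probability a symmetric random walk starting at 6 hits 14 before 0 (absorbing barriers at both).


By optional stopping theorem: E(M at tau) = M(0) = 6
P(hit 14)*14 + P(hit 0)*0 = 6
P(hit 14) = (6 - 0)/(14 - 0) = 3/7 = 0.4286

0.4286


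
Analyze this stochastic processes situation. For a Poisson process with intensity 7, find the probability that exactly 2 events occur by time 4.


P(N(t)=k) = (lambda*t)^k * exp(-lambda*t) / k!
lambda*t = 28
= 28^2 * exp(-28) / 2!
= 784 * 6.9144e-13 / 2
= 2.7104e-10

2.7104e-10


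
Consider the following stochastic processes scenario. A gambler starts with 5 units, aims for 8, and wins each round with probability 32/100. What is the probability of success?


Gambler's ruin formula:
r = q/p = 0.6800/0.3200 = 2.1250
P(win) = (1 - r^i)/(1 - r^N)
= (1 - 2.1250^5)/(1 - 2.1250^8)
= 0.1021

0.1021


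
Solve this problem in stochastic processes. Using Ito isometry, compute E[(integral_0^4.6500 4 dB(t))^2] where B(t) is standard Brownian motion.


By Ito isometry: E[(int f dB)^2] = int f^2 dt
= 4^2 * 4.6500
= 16 * 4.6500 = 74.4000

74.4000


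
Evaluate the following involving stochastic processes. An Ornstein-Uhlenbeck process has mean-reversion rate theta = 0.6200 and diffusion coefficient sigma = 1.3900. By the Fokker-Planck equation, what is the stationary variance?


Stationary variance = sigma^2 / (2*theta)
= 1.3900^2 / (2*0.6200)
= 1.9321 / 1.2400
= 1.5581

1.5581


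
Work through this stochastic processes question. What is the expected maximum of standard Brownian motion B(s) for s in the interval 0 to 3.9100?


E(max B(s)) = sqrt(2t/pi)
= sqrt(2*3.9100/pi)
= sqrt(2.4892)
= 1.5777

1.5777


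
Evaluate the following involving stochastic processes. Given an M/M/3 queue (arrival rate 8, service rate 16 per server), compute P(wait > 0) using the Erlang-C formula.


a = lambda/mu = 0.5000
rho = a/c = 0.1667
Erlang-C formula applied:
C(c,a) = 0.0152

0.0152


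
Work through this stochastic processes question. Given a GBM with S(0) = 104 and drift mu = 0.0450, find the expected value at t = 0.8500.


E[S(t)] = S(0) * exp(mu * t)
= 104 * exp(0.0450 * 0.8500)
= 104 * 1.0390
= 108.0551

108.0551


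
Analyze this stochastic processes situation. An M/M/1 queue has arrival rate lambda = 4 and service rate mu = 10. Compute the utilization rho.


rho = lambda/mu
= 4/10
= 0.4000

0.4000


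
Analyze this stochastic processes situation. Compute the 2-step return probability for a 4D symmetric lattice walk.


P(return in 2 steps) = P(reverse first step) = 1/(2d)
= 1/8
= 0.1250

0.1250


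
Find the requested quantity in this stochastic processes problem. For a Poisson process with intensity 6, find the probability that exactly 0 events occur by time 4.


P(N(t)=k) = (lambda*t)^k * exp(-lambda*t) / k!
lambda*t = 24
= 24^0 * exp(-24) / 0!
= 1 * 3.7751e-11 / 1
= 3.7751e-11

3.7751e-11


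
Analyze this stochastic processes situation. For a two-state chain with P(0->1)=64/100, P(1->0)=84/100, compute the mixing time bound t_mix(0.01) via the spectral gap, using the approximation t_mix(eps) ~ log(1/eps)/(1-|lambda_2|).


lambda_2 = |1 - p01 - p10| = |1 - 0.6400 - 0.8400| = 0.4800
t_mix ~ log(1/eps)/(1 - |lambda_2|)
= log(100)/(1 - 0.4800) = 4.6052/0.5200
= 8.8561

8.8561


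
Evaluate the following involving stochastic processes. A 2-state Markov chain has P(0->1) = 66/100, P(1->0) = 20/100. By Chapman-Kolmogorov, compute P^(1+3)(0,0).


P^4 = P^1 * P^3
Computing via matrix multiplication of the transition matrix.
Entry (0,0) of P^4 = 0.2329

0.2329


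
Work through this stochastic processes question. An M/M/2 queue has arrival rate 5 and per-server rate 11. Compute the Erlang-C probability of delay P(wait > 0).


a = lambda/mu = 0.4545
rho = a/c = 0.2273
Erlang-C formula applied:
C(c,a) = 0.0842

0.0842


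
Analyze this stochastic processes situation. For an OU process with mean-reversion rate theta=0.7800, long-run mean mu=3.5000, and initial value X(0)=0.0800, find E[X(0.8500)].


E[X(t)] = mu + (X(0) - mu)*exp(-theta*t)
= 3.5000 + (0.0800 - 3.5000)*exp(-0.7800*0.8500)
= 3.5000 + -3.4200 * 0.5153
= 1.7377

1.7377


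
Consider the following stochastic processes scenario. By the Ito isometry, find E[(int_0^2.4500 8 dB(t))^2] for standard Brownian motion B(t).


By Ito isometry: E[(int f dB)^2] = int f^2 dt
= 8^2 * 2.4500
= 64 * 2.4500 = 156.8000

156.8000


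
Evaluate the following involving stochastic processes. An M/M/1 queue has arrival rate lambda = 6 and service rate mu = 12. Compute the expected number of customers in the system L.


rho = 6/12 = 0.5000
L = rho/(1-rho)
= 0.5000/0.5000
= 1.0000

1.0000


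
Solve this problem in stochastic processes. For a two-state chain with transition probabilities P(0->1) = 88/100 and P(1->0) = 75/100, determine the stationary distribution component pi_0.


Stationary distribution: pi_0 = p10/(p01+p10), pi_1 = p01/(p01+p10)
p01 = 0.8800, p10 = 0.7500
pi_0 = 0.4601

0.4601


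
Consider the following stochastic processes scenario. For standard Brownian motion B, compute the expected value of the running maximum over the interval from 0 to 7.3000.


E(max B(s)) = sqrt(2t/pi)
= sqrt(2*7.3000/pi)
= sqrt(4.6473)
= 2.1558

2.1558


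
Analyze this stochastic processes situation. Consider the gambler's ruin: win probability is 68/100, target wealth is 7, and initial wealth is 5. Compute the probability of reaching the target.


Gambler's ruin formula:
r = q/p = 0.3200/0.6800 = 0.4706
P(win) = (1 - r^i)/(1 - r^N)
= (1 - 0.4706^5)/(1 - 0.4706^7)
= 0.9819

0.9819


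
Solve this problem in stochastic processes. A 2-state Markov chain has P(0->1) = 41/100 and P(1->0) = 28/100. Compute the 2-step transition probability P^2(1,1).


Computing P^2 by matrix multiplication.
P = [[0.5900, 0.4100], [0.2800, 0.7200]]
After raising P to the power 2:
P^2(1,1) = 0.6332

0.6332


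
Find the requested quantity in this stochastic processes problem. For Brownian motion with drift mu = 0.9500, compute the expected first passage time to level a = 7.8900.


Expected first passage time = a/mu
= 7.8900/0.9500
= 8.3053

8.3053


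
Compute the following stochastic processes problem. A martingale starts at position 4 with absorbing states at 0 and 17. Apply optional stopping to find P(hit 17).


By optional stopping theorem: E(M at tau) = M(0) = 4
P(hit 17)*17 + P(hit 0)*0 = 4
P(hit 17) = (4 - 0)/(17 - 0) = 4/17 = 0.2353

0.2353


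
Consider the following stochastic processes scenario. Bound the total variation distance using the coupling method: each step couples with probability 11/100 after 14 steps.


TV distance bound <= (1-delta)^n
= (1 - 0.1100)^14
= 0.8900^14
= 0.1956

0.1956


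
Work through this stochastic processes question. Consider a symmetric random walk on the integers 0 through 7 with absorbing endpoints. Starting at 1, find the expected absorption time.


For symmetric RW on 0,...,N with absorbing barriers, E(i) = i*(N-i)
E(1) = 1 * 6 = 6

6


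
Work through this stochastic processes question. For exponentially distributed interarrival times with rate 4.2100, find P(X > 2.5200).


P(X > t) = exp(-lambda * t)
= exp(-4.2100 * 2.5200)
= exp(-10.6092) = 2.4688e-05

2.4688e-05


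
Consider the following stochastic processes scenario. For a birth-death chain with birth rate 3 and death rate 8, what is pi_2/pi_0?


For birth-death process, pi_n/pi_0 = (lambda/mu)^n
= (3/8)^2
= 0.1406

0.1406


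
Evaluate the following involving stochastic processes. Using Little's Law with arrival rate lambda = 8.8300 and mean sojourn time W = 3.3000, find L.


Little's Law: L = lambda * W
= 8.8300 * 3.3000
= 29.1390

29.1390


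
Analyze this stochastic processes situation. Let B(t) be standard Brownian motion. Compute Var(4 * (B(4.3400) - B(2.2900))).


Var(alpha*(B(t)-B(s))) = alpha^2 * (t-s)
= 4^2 * (4.3400 - 2.2900)
= 16 * 2.0500
= 32.8000

32.8000


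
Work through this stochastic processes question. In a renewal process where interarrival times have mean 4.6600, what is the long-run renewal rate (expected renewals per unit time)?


Long-run renewal rate = 1/E(X)
= 1/4.6600
= 0.2146

0.2146


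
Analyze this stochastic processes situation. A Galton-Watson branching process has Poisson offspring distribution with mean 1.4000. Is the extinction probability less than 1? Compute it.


Since mu = 1.4000 > 1, extinction prob q < 1.
Solve s = exp(mu*(s-1)) iteratively.
q = 0.4890

0.4890


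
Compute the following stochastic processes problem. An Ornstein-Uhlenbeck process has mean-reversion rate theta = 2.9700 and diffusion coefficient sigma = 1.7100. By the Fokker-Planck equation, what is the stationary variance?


Stationary variance = sigma^2 / (2*theta)
= 1.7100^2 / (2*2.9700)
= 2.9241 / 5.9400
= 0.4923

0.4923


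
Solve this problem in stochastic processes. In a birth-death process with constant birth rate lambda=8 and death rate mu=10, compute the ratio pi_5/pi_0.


For birth-death process, pi_n/pi_0 = (lambda/mu)^n
= (8/10)^5
= 0.3277

0.3277


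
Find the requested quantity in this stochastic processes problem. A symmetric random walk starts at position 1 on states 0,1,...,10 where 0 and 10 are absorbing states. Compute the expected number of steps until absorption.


For symmetric RW on 0,...,N with absorbing barriers, E(i) = i*(N-i)
E(1) = 1 * 9 = 9

9


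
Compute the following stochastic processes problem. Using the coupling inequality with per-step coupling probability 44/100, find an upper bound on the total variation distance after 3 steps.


TV distance bound <= (1-delta)^n
= (1 - 0.4400)^3
= 0.5600^3
= 0.1756

0.1756


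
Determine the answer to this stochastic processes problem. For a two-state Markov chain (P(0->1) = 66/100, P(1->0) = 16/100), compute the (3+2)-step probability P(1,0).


P^5 = P^3 * P^2
Computing via matrix multiplication of the transition matrix.
Entry (1,0) of P^5 = 0.1951

0.1951


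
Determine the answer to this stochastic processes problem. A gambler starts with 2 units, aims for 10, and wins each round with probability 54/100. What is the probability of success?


Gambler's ruin formula:
r = q/p = 0.4600/0.5400 = 0.8519
P(win) = (1 - r^i)/(1 - r^N)
= (1 - 0.8519^2)/(1 - 0.8519^10)
= 0.3435

0.3435


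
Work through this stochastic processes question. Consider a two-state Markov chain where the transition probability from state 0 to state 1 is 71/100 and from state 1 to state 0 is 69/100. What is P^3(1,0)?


Computing P^3 by matrix multiplication.
P = [[0.2900, 0.7100], [0.6900, 0.3100]]
After raising P to the power 3:
P^3(1,0) = 0.5244

0.5244


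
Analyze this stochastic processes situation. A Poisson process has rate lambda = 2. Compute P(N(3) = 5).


P(N(t)=k) = (lambda*t)^k * exp(-lambda*t) / k!
lambda*t = 6
= 6^5 * exp(-6) / 5!
= 7776 * 0.0025 / 120
= 0.1606

0.1606


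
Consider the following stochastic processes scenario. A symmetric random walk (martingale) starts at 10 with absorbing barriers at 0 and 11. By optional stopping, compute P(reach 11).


By optional stopping theorem: E(M at tau) = M(0) = 10
P(hit 11)*11 + P(hit 0)*0 = 10
P(hit 11) = (10 - 0)/(11 - 0) = 10/11 = 0.9091

0.9091


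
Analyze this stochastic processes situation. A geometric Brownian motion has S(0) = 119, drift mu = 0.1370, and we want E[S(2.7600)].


E[S(t)] = S(0) * exp(mu * t)
= 119 * exp(0.1370 * 2.7600)
= 119 * 1.4595
= 173.6850

173.6850


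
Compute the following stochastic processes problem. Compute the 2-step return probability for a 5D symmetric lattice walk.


P(return in 2 steps) = P(reverse first step) = 1/(2d)
= 1/10
= 0.1000

0.1000


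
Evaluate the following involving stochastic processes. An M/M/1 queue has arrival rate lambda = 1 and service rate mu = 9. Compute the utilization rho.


rho = lambda/mu
= 1/9
= 0.1111

0.1111


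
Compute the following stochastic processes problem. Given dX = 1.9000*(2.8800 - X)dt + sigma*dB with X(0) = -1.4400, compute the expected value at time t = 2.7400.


E[X(t)] = mu + (X(0) - mu)*exp(-theta*t)
= 2.8800 + (-1.4400 - 2.8800)*exp(-1.9000*2.7400)
= 2.8800 + -4.3200 * 0.0055
= 2.8563

2.8563


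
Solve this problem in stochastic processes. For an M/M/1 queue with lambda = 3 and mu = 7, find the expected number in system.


rho = 3/7 = 0.4286
L = rho/(1-rho)
= 0.4286/0.5714
= 0.7500

0.7500


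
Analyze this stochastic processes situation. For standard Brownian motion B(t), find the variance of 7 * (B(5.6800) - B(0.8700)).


Var(alpha*(B(t)-B(s))) = alpha^2 * (t-s)
= 7^2 * (5.6800 - 0.8700)
= 49 * 4.8100
= 235.6900

235.6900


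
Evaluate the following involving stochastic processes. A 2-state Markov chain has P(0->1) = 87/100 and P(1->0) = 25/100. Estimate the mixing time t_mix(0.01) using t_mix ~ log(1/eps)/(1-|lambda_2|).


lambda_2 = |1 - p01 - p10| = |1 - 0.8700 - 0.2500| = 0.1200
t_mix ~ log(1/eps)/(1 - |lambda_2|)
= log(100)/(1 - 0.1200) = 4.6052/0.8800
= 5.2331

5.2331


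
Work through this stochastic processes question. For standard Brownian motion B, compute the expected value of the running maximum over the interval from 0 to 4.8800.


E(max B(s)) = sqrt(2t/pi)
= sqrt(2*4.8800/pi)
= sqrt(3.1067)
= 1.7626

1.7626


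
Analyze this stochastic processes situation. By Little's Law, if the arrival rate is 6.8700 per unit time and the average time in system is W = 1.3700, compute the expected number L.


Little's Law: L = lambda * W
= 6.8700 * 1.3700
= 9.4119

9.4119


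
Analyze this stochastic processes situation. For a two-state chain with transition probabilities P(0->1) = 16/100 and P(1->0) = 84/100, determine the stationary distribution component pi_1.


Stationary distribution: pi_0 = p10/(p01+p10), pi_1 = p01/(p01+p10)
p01 = 0.1600, p10 = 0.8400
pi_1 = 0.1600

0.1600


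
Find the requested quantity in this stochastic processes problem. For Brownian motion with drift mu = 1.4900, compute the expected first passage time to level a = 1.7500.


Expected first passage time = a/mu
= 1.7500/1.4900
= 1.1745

1.1745


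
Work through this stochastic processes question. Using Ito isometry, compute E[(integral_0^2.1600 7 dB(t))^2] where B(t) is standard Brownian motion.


By Ito isometry: E[(int f dB)^2] = int f^2 dt
= 7^2 * 2.1600
= 49 * 2.1600 = 105.8400

105.8400


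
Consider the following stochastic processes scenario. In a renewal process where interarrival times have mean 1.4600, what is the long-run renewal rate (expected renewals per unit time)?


Long-run renewal rate = 1/E(X)
= 1/1.4600
= 0.6849

0.6849


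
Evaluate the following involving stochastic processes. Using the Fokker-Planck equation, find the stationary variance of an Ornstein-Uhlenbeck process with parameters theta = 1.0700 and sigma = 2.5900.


Stationary variance = sigma^2 / (2*theta)
= 2.5900^2 / (2*1.0700)
= 6.7081 / 2.1400
= 3.1346

3.1346


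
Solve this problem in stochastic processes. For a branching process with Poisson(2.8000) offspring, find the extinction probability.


Since mu = 2.8000 > 1, extinction prob q < 1.
Solve s = exp(mu*(s-1)) iteratively.
q = 0.0750

0.0750


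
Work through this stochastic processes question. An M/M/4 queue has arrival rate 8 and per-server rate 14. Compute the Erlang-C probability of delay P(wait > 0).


a = lambda/mu = 0.5714
rho = a/c = 0.1429
Erlang-C formula applied:
C(c,a) = 0.0029

0.0029


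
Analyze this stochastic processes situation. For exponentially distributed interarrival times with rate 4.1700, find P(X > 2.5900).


P(X > t) = exp(-lambda * t)
= exp(-4.1700 * 2.5900)
= exp(-10.8003) = 2.0393e-05

2.0393e-05


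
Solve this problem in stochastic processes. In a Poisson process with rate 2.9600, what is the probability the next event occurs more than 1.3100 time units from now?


P(X > t) = exp(-lambda * t)
= exp(-2.9600 * 1.3100)
= exp(-3.8776) = 0.0207

0.0207


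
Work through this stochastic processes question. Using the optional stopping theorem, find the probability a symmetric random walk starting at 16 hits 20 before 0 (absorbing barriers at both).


By optional stopping theorem: E(M at tau) = M(0) = 16
P(hit 20)*20 + P(hit 0)*0 = 16
P(hit 20) = (16 - 0)/(20 - 0) = 4/5 = 0.8000

0.8000


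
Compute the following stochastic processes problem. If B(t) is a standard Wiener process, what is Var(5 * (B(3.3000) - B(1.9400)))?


Var(alpha*(B(t)-B(s))) = alpha^2 * (t-s)
= 5^2 * (3.3000 - 1.9400)
= 25 * 1.3600
= 34.0000

34.0000


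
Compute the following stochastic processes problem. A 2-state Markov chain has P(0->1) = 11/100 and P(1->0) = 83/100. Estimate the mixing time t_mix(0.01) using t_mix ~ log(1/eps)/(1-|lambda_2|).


lambda_2 = |1 - p01 - p10| = |1 - 0.1100 - 0.8300| = 0.0600
t_mix ~ log(1/eps)/(1 - |lambda_2|)
= log(100)/(1 - 0.0600) = 4.6052/0.9400
= 4.8991

4.8991


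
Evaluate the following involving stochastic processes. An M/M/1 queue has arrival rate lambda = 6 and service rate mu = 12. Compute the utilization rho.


rho = lambda/mu
= 6/12
= 0.5000

0.5000


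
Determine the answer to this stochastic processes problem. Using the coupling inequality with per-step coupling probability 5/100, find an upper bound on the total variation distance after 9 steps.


TV distance bound <= (1-delta)^n
= (1 - 0.0500)^9
= 0.9500^9
= 0.6302

0.6302


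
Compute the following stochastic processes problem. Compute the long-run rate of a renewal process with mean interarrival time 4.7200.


Long-run renewal rate = 1/E(X)
= 1/4.7200
= 0.2119

0.2119


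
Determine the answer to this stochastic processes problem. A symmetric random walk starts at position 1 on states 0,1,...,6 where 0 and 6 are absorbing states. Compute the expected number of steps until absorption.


For symmetric RW on 0,...,N with absorbing barriers, E(i) = i*(N-i)
E(1) = 1 * 5 = 5

5


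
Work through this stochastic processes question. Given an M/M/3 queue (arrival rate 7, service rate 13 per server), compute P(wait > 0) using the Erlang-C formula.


a = lambda/mu = 0.5385
rho = a/c = 0.1795
Erlang-C formula applied:
C(c,a) = 0.0185

0.0185


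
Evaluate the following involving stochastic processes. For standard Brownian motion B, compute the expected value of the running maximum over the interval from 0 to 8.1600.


E(max B(s)) = sqrt(2t/pi)
= sqrt(2*8.1600/pi)
= sqrt(5.1948)
= 2.2792

2.2792


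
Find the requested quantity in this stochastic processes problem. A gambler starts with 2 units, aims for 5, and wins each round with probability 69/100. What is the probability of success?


Gambler's ruin formula:
r = q/p = 0.3100/0.6900 = 0.4493
P(win) = (1 - r^i)/(1 - r^N)
= (1 - 0.4493^2)/(1 - 0.4493^5)
= 0.8130

0.8130


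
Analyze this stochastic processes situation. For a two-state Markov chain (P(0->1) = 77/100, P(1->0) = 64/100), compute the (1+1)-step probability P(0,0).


P^2 = P^1 * P^1
Computing via matrix multiplication of the transition matrix.
Entry (0,0) of P^2 = 0.5457

0.5457


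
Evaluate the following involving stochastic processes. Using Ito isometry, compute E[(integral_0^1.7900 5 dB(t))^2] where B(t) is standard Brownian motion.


By Ito isometry: E[(int f dB)^2] = int f^2 dt
= 5^2 * 1.7900
= 25 * 1.7900 = 44.7500

44.7500


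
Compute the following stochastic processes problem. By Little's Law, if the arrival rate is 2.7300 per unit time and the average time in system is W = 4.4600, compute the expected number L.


Little's Law: L = lambda * W
= 2.7300 * 4.4600
= 12.1758

12.1758


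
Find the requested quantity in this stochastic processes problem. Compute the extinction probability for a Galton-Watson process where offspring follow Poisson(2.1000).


Since mu = 2.1000 > 1, extinction prob q < 1.
Solve s = exp(mu*(s-1)) iteratively.
q = 0.1779

0.1779


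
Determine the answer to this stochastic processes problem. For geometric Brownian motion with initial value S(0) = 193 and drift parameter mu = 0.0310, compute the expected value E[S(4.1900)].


E[S(t)] = S(0) * exp(mu * t)
= 193 * exp(0.0310 * 4.1900)
= 193 * 1.1387
= 219.7697

219.7697


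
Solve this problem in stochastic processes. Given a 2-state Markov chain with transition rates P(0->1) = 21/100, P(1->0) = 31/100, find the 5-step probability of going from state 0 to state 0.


Computing P^5 by matrix multiplication.
P = [[0.7900, 0.2100], [0.3100, 0.6900]]
After raising P to the power 5:
P^5(0,0) = 0.6064

0.6064


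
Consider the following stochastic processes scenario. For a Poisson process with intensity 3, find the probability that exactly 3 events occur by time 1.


P(N(t)=k) = (lambda*t)^k * exp(-lambda*t) / k!
lambda*t = 3
= 3^3 * exp(-3) / 3!
= 27 * 0.0498 / 6
= 0.2240

0.2240


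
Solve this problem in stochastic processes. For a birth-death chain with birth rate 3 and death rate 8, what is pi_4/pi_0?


For birth-death process, pi_n/pi_0 = (lambda/mu)^n
= (3/8)^4
= 0.0198

0.0198


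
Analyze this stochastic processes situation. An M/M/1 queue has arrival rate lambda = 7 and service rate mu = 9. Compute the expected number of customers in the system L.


rho = 7/9 = 0.7778
L = rho/(1-rho)
= 0.7778/0.2222
= 3.5000

3.5000


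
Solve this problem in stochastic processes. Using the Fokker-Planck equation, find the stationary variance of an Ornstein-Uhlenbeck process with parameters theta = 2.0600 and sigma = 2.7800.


Stationary variance = sigma^2 / (2*theta)
= 2.7800^2 / (2*2.0600)
= 7.7284 / 4.1200
= 1.8758

1.8758


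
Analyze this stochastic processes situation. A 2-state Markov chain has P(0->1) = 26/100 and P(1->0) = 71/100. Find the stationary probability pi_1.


Stationary distribution: pi_0 = p10/(p01+p10), pi_1 = p01/(p01+p10)
p01 = 0.2600, p10 = 0.7100
pi_1 = 0.2680

0.2680


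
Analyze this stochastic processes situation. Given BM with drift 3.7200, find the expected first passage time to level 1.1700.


Expected first passage time = a/mu
= 1.1700/3.7200
= 0.3145

0.3145


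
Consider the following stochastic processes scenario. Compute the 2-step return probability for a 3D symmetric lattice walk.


P(return in 2 steps) = P(reverse first step) = 1/(2d)
= 1/6
= 0.1667

0.1667


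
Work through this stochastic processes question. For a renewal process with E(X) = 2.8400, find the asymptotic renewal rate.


Long-run renewal rate = 1/E(X)
= 1/2.8400
= 0.3521

0.3521


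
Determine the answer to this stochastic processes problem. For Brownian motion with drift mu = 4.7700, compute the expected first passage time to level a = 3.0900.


Expected first passage time = a/mu
= 3.0900/4.7700
= 0.6478

0.6478


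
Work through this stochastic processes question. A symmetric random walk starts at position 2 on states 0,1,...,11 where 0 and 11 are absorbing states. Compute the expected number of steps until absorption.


For symmetric RW on 0,...,N with absorbing barriers, E(i) = i*(N-i)
E(2) = 2 * 9 = 18

18


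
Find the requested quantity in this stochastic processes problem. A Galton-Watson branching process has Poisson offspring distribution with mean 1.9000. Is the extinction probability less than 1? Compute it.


Since mu = 1.9000 > 1, extinction prob q < 1.
Solve s = exp(mu*(s-1)) iteratively.
q = 0.2328

0.2328


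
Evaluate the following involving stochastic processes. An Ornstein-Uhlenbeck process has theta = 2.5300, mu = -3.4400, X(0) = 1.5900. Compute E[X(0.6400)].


E[X(t)] = mu + (X(0) - mu)*exp(-theta*t)
= -3.4400 + (1.5900 - -3.4400)*exp(-2.5300*0.6400)
= -3.4400 + 5.0300 * 0.1981
= -2.4438

-2.4438


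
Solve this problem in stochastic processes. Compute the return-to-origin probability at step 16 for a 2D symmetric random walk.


P = C(16,8)^2 / 4^16
= 12870^2 / 4294967296
= 165636900 / 4294967296
= 0.0386

0.0386


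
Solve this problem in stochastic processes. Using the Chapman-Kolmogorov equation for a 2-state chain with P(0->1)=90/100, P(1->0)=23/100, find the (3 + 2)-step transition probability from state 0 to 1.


P^5 = P^3 * P^2
Computing via matrix multiplication of the transition matrix.
Entry (0,1) of P^5 = 0.7965

0.7965


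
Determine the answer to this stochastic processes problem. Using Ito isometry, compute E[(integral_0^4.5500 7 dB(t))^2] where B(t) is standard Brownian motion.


By Ito isometry: E[(int f dB)^2] = int f^2 dt
= 7^2 * 4.5500
= 49 * 4.5500 = 222.9500

222.9500


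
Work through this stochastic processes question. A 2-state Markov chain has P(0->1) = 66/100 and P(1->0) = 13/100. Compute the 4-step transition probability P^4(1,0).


Computing P^4 by matrix multiplication.
P = [[0.3400, 0.6600], [0.1300, 0.8700]]
After raising P to the power 4:
P^4(1,0) = 0.1642

0.1642


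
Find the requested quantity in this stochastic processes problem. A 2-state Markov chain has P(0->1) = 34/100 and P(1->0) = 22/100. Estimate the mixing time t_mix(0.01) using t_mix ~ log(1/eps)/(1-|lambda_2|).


lambda_2 = |1 - p01 - p10| = |1 - 0.3400 - 0.2200| = 0.4400
t_mix ~ log(1/eps)/(1 - |lambda_2|)
= log(100)/(1 - 0.4400) = 4.6052/0.5600
= 8.2235

8.2235


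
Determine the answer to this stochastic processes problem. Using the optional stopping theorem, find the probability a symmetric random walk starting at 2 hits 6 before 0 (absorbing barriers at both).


By optional stopping theorem: E(M at tau) = M(0) = 2
P(hit 6)*6 + P(hit 0)*0 = 2
P(hit 6) = (2 - 0)/(6 - 0) = 1/3 = 0.3333

0.3333


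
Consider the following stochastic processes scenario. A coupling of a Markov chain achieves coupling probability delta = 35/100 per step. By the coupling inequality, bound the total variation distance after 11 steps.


TV distance bound <= (1-delta)^n
= (1 - 0.3500)^11
= 0.6500^11
= 0.0088

0.0088


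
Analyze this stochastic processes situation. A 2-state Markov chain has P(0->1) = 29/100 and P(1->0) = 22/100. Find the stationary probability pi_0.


Stationary distribution: pi_0 = p10/(p01+p10), pi_1 = p01/(p01+p10)
p01 = 0.2900, p10 = 0.2200
pi_0 = 0.4314

0.4314


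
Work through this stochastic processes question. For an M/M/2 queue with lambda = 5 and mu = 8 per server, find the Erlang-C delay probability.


a = lambda/mu = 0.6250
rho = a/c = 0.3125
Erlang-C formula applied:
C(c,a) = 0.1488

0.1488


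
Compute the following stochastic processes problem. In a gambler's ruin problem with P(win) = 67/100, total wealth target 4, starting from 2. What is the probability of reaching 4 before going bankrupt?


Gambler's ruin formula:
r = q/p = 0.3300/0.6700 = 0.4925
P(win) = (1 - r^i)/(1 - r^N)
= (1 - 0.4925^2)/(1 - 0.4925^4)
= 0.8048

0.8048


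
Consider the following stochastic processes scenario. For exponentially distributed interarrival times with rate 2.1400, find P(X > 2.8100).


P(X > t) = exp(-lambda * t)
= exp(-2.1400 * 2.8100)
= exp(-6.0134) = 0.0024

0.0024


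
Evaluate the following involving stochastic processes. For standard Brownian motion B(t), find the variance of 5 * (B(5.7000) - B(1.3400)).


Var(alpha*(B(t)-B(s))) = alpha^2 * (t-s)
= 5^2 * (5.7000 - 1.3400)
= 25 * 4.3600
= 109.0000

109.0000


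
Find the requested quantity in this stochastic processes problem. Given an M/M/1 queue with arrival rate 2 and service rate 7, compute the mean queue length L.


rho = 2/7 = 0.2857
L = rho/(1-rho)
= 0.2857/0.7143
= 0.4000

0.4000


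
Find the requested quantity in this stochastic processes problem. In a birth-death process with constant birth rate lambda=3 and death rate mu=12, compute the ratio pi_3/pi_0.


For birth-death process, pi_n/pi_0 = (lambda/mu)^n
= (3/12)^3
= 0.0156

0.0156


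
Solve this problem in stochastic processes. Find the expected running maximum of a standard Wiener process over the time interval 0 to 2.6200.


E(max B(s)) = sqrt(2t/pi)
= sqrt(2*2.6200/pi)
= sqrt(1.6679)
= 1.2915

1.2915


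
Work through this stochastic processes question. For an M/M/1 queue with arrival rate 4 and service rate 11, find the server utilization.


rho = lambda/mu
= 4/11
= 0.3636

0.3636


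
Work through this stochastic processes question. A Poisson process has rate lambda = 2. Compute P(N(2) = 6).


P(N(t)=k) = (lambda*t)^k * exp(-lambda*t) / k!
lambda*t = 4
= 4^6 * exp(-4) / 6!
= 4096 * 0.0183 / 720
= 0.1042

0.1042
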